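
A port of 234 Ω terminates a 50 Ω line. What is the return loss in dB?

RL ≈ 3.77 dB

Γ = (234 − 50)/(234 + 50) = 0.648
RL = −20·log₁₀|Γ| = −20·log₁₀(0.648)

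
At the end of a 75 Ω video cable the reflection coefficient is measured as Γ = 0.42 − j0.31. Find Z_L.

Z_L = Z_0·(1 + Γ)/(1 − Γ) = 75·(1.42 − j0.31)/(0.58 + j0.31)

Z_L ≈ 126 − j108 Ω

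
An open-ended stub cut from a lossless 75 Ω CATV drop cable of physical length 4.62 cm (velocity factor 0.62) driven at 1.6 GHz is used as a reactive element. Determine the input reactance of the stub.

λ = v/f = 0.62·c / 1.6 GHz = 0.116 m
βl = 2π·l/λ = 2π × 0.397 = 143°
tan(βl) = -0.752
For an open-ended stub, Z_in = −jZ_0·cot(βl) = −jZ_0/tan(βl)

X_in ≈ 99.8 Ω (inductive)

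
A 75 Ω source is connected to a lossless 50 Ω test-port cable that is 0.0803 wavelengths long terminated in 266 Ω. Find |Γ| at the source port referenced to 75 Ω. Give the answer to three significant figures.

|Γ| ≈ 0.644

βl = 2π × 0.0803 = 28.9°
tan(βl) = 0.552
Z_in = Z_0·(Z_L + jZ_0·tanβl)/(Z_0 + jZ_L·tanβl) = 36 − j78.3 Ω
Γ_s = (Z_in − Z_s)/(Z_in + Z_s) = (-39 − j78.3)/(111 − j78.3), |Γ_s| = 0.644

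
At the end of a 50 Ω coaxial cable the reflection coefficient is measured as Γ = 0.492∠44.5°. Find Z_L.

Z_L = Z_0·(1 + Γ)/(1 − Γ) = 50·(1.35 + j0.345)/(0.649 − j0.345)

Z_L ≈ 70.1 + j63.8 Ω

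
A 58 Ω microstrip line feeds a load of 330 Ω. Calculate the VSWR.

For a purely resistive load, VSWR = R_L/Z_0 or Z_0/R_L (whichever > 1) = 330/58

VSWR ≈ 5.69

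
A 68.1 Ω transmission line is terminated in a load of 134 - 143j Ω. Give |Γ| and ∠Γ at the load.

Γ ≈ 0.636 ∠ -30°

Γ = (Z_L − Z_0)/(Z_L + Z_0) = (65.9 − j143)/(202.1 − j143)
|Γ| = 157/248 = 0.636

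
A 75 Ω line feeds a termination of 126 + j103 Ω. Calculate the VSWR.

VSWR ≈ 3.07

Γ = (Z_L − Z_0)/(Z_L + Z_0) = (51 + j103)/(201 + j103)
|Γ| = 115/226 = 0.509
VSWR = (1 + |Γ|)/(1 − |Γ|) = 1.51/0.491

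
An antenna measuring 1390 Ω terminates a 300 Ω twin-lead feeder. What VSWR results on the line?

VSWR ≈ 4.63

Γ = (1390 − 300)/(1390 + 300) = 0.645
VSWR = (1 + 0.645)/(1 − 0.645)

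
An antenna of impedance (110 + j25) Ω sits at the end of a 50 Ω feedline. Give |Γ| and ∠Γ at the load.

Γ ≈ 0.401 ∠ 13.7°

Γ = (Z_L − Z_0)/(Z_L + Z_0) = (60 + j25)/(160 + j25)
|Γ| = 65/162 = 0.401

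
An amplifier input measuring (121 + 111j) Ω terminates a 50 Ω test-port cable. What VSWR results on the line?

Γ = (Z_L − Z_0)/(Z_L + Z_0) = (71 + j111)/(171 + j111)
|Γ| = 132/204 = 0.646
VSWR = (1 + |Γ|)/(1 − |Γ|) = 1.65/0.354

VSWR ≈ 4.65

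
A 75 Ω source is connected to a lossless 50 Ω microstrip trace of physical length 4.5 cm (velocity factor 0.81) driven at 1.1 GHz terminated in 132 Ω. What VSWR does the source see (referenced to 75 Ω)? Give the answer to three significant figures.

λ = v/f = 0.81·c / 1.1 GHz = 0.221 m
βl = 2π·l/λ = 2π × 0.204 = 73.3°
tan(βl) = 3.34
Z_in = Z_0·(Z_L + jZ_0·tanβl)/(Z_0 + jZ_L·tanβl) = 20.4 − j12.7 Ω
Γ_s = (Z_in − Z_s)/(Z_in + Z_s) = (-54.6 − j12.7)/(95.4 − j12.7), |Γ_s| = 0.583
VSWR = (1 + |Γ_s|)/(1 − |Γ_s|)

VSWR ≈ 3.79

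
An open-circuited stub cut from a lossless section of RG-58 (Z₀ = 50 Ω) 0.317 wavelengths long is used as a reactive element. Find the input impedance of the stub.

βl = 2π × 0.317 = 114°
tan(βl) = -2.23
For an open-circuited stub, Z_in = −jZ_0·cot(βl) = −jZ_0/tan(βl)

Z_in ≈ +j22.4 Ω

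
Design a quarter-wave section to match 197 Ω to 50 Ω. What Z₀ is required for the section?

Z_qwt = √(Z_0·R_L) = √(50 × 197) = √9850

Z_qwt ≈ 99.2 Ω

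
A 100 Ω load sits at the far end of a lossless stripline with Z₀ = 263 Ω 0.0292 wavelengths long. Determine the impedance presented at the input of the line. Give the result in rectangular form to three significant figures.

βl = 2π × 0.0292 = 10.5°
tan(βl) = tan(10.5°) = 0.186
Z_in = Z_0·(Z_L + jZ_0·tanβl)/(Z_0 + jZ_L·tanβl)
     = 263·(100 + j48.8)/(263 + j18.6)

Z_in ≈ 103 + j41.5 Ω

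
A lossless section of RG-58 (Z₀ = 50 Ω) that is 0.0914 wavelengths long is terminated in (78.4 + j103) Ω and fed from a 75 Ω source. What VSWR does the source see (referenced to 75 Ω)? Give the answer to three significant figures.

VSWR ≈ 3.41

βl = 2π × 0.0914 = 32.9°
tan(βl) = 0.647
Z_in = Z_0·(Z_L + jZ_0·tanβl)/(Z_0 + jZ_L·tanβl) = 97.6 − j109 Ω
Γ_s = (Z_in − Z_s)/(Z_in + Z_s) = (22.6 − j109)/(173 − j109), |Γ_s| = 0.546
VSWR = (1 + |Γ_s|)/(1 − |Γ_s|)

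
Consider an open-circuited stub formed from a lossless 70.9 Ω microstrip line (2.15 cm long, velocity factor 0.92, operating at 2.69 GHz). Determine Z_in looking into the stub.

Z_in ≈ −j18.4 Ω

λ = v/f = 0.92·c / 2.69 GHz = 0.103 m
βl = 2π·l/λ = 2π × 0.21 = 75.4°
tan(βl) = 3.85
For an open-circuited stub, Z_in = −jZ_0·cot(βl) = −jZ_0/tan(βl)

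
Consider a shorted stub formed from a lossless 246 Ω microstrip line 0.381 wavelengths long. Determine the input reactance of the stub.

βl = 2π × 0.381 = 137°
tan(βl) = -0.927
For a shorted stub, Z_in = jZ_0·tan(βl)

X_in ≈ -228 Ω (capacitive)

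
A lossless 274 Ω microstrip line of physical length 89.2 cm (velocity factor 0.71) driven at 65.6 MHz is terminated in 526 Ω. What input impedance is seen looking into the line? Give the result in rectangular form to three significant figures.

Z_in ≈ 145 + j31.1 Ω

λ = v/f = 0.71·c / 65.6 MHz = 3.25 m
βl = 2π·l/λ = 2π × 0.275 = 98.9°
tan(βl) = tan(98.9°) = -6.39
Z_in = Z_0·(Z_L + jZ_0·tanβl)/(Z_0 + jZ_L·tanβl)
     = 274·(526 − j1750)/(274 − j3360)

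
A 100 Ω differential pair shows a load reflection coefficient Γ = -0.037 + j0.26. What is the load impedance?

Z_L ≈ 81.5 + j45.5 Ω

Z_L = Z_0·(1 + Γ)/(1 − Γ) = 100·(0.963 + j0.26)/(1.04 − j0.26)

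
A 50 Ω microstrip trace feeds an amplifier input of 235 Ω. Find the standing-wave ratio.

For a purely resistive load, VSWR = R_L/Z_0 or Z_0/R_L (whichever > 1) = 235/50

VSWR ≈ 4.7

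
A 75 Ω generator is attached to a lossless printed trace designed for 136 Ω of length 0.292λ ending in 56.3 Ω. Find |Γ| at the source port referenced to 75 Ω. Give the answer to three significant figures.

|Γ| ≈ 0.615

βl = 2π × 0.292 = 105°
tan(βl) = -3.7
Z_in = Z_0·(Z_L + jZ_0·tanβl)/(Z_0 + jZ_L·tanβl) = 247 − j125 Ω
Γ_s = (Z_in − Z_s)/(Z_in + Z_s) = (172 − j125)/(322 − j125), |Γ_s| = 0.615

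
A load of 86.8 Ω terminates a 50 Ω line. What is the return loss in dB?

RL ≈ 11.4 dB

Γ = (86.8 − 50)/(86.8 + 50) = 0.269
RL = −20·log₁₀|Γ| = −20·log₁₀(0.269)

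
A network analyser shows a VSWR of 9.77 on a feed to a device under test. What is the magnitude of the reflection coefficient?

|Γ| = (S − 1)/(S + 1) = (9.77 − 1)/(9.77 + 1) = 8.77/10.8

|Γ| ≈ 0.814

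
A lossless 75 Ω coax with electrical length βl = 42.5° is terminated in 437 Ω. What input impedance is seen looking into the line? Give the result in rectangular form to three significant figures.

tan(βl) = tan(42.5°) = 0.916
Z_in = Z_0·(Z_L + jZ_0·tanβl)/(Z_0 + jZ_L·tanβl)
     = 75·(437 + j68.7)/(75 + j400)

Z_in ≈ 27.2 − j76.7 Ω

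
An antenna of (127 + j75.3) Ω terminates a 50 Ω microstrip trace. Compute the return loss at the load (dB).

Γ = (77 + j75.3)/(177 + j75.3), |Γ| = 0.56
RL = −20·log₁₀|Γ| = −20·log₁₀(0.56)

RL ≈ 5.04 dB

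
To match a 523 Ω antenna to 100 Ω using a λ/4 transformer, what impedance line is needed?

Z_qwt ≈ 229 Ω

Z_qwt = √(Z_0·R_L) = √(100 × 523) = √52300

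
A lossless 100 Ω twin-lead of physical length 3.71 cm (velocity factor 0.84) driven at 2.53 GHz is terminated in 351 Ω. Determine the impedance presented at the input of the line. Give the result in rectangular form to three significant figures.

Z_in ≈ 51.3 + j82.7 Ω

λ = v/f = 0.84·c / 2.53 GHz = 0.0996 m
βl = 2π·l/λ = 2π × 0.372 = 134°
tan(βl) = tan(134°) = -1.03
Z_in = Z_0·(Z_L + jZ_0·tanβl)/(Z_0 + jZ_L·tanβl)
     = 100·(351 − j103)/(100 − j362)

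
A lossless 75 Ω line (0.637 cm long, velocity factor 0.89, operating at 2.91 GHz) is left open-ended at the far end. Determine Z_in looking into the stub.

λ = v/f = 0.89·c / 2.91 GHz = 0.0918 m
βl = 2π·l/λ = 2π × 0.0694 = 25°
tan(βl) = 0.466
For an open-ended stub, Z_in = −jZ_0·cot(βl) = −jZ_0/tan(βl)

Z_in ≈ −j161 Ω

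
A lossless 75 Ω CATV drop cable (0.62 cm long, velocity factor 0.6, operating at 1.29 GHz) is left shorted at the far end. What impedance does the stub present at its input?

Z_in ≈ +j21.5 Ω

λ = v/f = 0.6·c / 1.29 GHz = 0.14 m
βl = 2π·l/λ = 2π × 0.0444 = 16°
tan(βl) = 0.287
For a shorted stub, Z_in = jZ_0·tan(βl)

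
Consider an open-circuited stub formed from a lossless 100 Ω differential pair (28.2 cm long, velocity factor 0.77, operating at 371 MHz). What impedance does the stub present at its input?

Z_in ≈ +j328 Ω

λ = v/f = 0.77·c / 371 MHz = 0.623 m
βl = 2π·l/λ = 2π × 0.453 = 163°
tan(βl) = -0.305
For an open-circuited stub, Z_in = −jZ_0·cot(βl) = −jZ_0/tan(βl)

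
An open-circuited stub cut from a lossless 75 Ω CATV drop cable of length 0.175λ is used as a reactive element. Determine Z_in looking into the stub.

βl = 2π × 0.175 = 63°
tan(βl) = 1.96
For an open-circuited stub, Z_in = −jZ_0·cot(βl) = −jZ_0/tan(βl)

Z_in ≈ −j38.2 Ω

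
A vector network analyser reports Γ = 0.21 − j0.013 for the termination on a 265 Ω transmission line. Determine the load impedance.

Z_L = Z_0·(1 + Γ)/(1 − Γ) = 265·(1.21 − j0.013)/(0.79 + j0.013)

Z_L ≈ 406 − j11 Ω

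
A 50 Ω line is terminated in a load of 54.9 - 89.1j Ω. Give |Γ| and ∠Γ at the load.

Γ ≈ 0.648 ∠ -46.5°

Γ = (Z_L − Z_0)/(Z_L + Z_0) = (4.9 − j89.1)/(104.9 − j89.1)
|Γ| = 89.2/138 = 0.648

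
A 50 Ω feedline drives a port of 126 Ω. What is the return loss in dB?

RL ≈ 7.29 dB

Γ = (126 − 50)/(126 + 50) = 0.432
RL = −20·log₁₀|Γ| = −20·log₁₀(0.432)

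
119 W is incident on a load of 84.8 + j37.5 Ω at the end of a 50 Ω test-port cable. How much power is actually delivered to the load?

|Γ| = |(34.8 + j37.5)/(134.8 + j37.5)| = 0.366
|Γ|² = 0.134
P_refl = |Γ|²·P_inc = 15.9 W, P_del = (1 − |Γ|²)·P_inc = 103 W

P_delivered ≈ 103 W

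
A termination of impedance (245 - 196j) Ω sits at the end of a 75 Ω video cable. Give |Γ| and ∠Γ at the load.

Γ ≈ 0.691 ∠ -17.6°

Γ = (Z_L − Z_0)/(Z_L + Z_0) = (170 − j196)/(320 − j196)
|Γ| = 259/375 = 0.691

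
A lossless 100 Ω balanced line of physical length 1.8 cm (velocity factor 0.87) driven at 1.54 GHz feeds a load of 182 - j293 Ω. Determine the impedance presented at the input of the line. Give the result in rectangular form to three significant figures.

Z_in ≈ 22.7 − j74.6 Ω

λ = v/f = 0.87·c / 1.54 GHz = 0.169 m
βl = 2π·l/λ = 2π × 0.106 = 38.2°
tan(βl) = tan(38.2°) = 0.788
Z_in = Z_0·(Z_L + jZ_0·tanβl)/(Z_0 + jZ_L·tanβl)
     = 100·(182 − j214)/(331 + j143)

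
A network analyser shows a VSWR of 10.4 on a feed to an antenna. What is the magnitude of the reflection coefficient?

|Γ| = (S − 1)/(S + 1) = (10.4 − 1)/(10.4 + 1) = 9.4/11.4

|Γ| ≈ 0.825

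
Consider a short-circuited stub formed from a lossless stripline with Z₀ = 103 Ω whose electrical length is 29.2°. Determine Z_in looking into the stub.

Z_in ≈ +j57.6 Ω

tan(βl) = 0.559
For a short-circuited stub, Z_in = jZ_0·tan(βl)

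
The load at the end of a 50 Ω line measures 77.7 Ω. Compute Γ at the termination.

Γ = (Z_L − Z_0)/(Z_L + Z_0) = (77.7 − 50)/(77.7 + 50) = 27.7/127.7

Γ = 0.217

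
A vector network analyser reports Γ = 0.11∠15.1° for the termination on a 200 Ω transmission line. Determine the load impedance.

Z_L ≈ 247 + j14.3 Ω

Z_L = Z_0·(1 + Γ)/(1 − Γ) = 200·(1.11 + j0.0287)/(0.894 − j0.0287)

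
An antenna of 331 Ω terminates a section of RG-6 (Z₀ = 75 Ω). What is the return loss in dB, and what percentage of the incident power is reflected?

Γ = (331 − 75)/(331 + 75) = 0.631
RL = −20·log₁₀(0.631) = 4.01 dB
P_refl/P_inc = |Γ|² = 0.398

RL ≈ 4.01 dB; 39.8% of incident power reflected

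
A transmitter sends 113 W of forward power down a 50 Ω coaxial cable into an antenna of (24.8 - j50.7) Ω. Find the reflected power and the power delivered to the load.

P_reflected ≈ 44.4 W; P_delivered ≈ 68.6 W

|Γ| = |(-25.2 − j50.7)/(74.8 − j50.7)| = 0.627
|Γ|² = 0.393
P_refl = |Γ|²·P_inc = 44.4 W, P_del = (1 − |Γ|²)·P_inc = 68.6 W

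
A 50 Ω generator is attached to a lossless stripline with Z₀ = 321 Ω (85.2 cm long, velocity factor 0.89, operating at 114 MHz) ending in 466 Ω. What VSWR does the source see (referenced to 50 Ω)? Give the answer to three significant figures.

VSWR ≈ 6.55

λ = v/f = 0.89·c / 114 MHz = 2.34 m
βl = 2π·l/λ = 2π × 0.364 = 131°
tan(βl) = -1.15
Z_in = Z_0·(Z_L + jZ_0·tanβl)/(Z_0 + jZ_L·tanβl) = 286 + j108 Ω
Γ_s = (Z_in − Z_s)/(Z_in + Z_s) = (236 + j108)/(336 + j108), |Γ_s| = 0.735
VSWR = (1 + |Γ_s|)/(1 − |Γ_s|)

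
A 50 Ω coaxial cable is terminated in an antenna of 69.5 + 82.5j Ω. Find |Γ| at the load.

|Γ| ≈ 0.584

Γ = (Z_L − Z_0)/(Z_L + Z_0) = (19.5 + j82.5)/(119.5 + j82.5)
|Γ| = 84.8/145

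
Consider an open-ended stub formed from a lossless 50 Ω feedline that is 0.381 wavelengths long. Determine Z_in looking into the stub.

βl = 2π × 0.381 = 137°
tan(βl) = -0.927
For an open-ended stub, Z_in = −jZ_0·cot(βl) = −jZ_0/tan(βl)

Z_in ≈ +j53.9 Ω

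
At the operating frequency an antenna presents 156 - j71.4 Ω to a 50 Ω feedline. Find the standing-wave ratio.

VSWR ≈ 3.83

Γ = (Z_L − Z_0)/(Z_L + Z_0) = (106 − j71.4)/(206 − j71.4)
|Γ| = 128/218 = 0.586
VSWR = (1 + |Γ|)/(1 − |Γ|) = 1.59/0.414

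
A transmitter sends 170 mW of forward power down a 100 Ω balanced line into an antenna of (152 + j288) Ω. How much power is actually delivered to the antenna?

P_delivered ≈ 70.6 mW

|Γ| = |(52 + j288)/(252 + j288)| = 0.765
|Γ|² = 0.585
P_refl = |Γ|²·P_inc = 99.4 mW, P_del = (1 − |Γ|²)·P_inc = 70.6 mW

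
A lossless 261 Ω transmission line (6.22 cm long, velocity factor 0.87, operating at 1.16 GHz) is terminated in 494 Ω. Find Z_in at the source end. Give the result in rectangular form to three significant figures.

Z_in ≈ 141 + j31.3 Ω

λ = v/f = 0.87·c / 1.16 GHz = 0.225 m
βl = 2π·l/λ = 2π × 0.276 = 99.5°
tan(βl) = tan(99.5°) = -5.96
Z_in = Z_0·(Z_L + jZ_0·tanβl)/(Z_0 + jZ_L·tanβl)
     = 261·(494 − j1560)/(261 − j2950)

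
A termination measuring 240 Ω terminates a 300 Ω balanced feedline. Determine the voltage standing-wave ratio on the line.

VSWR ≈ 1.25

Γ = (240 − 300)/(240 + 300) = -0.111
VSWR = (1 + 0.111)/(1 − 0.111)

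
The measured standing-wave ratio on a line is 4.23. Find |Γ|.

|Γ| ≈ 0.618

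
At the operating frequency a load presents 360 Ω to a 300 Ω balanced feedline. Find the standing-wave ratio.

VSWR ≈ 1.2

Γ = (360 − 300)/(360 + 300) = 0.0909
VSWR = (1 + 0.0909)/(1 − 0.0909)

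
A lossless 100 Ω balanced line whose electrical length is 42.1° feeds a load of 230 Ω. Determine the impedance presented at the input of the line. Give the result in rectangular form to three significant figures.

Z_in ≈ 78.5 − j72.9 Ω

tan(βl) = tan(42.1°) = 0.904
Z_in = Z_0·(Z_L + jZ_0·tanβl)/(Z_0 + jZ_L·tanβl)
     = 100·(230 + j90.4)/(100 + j208)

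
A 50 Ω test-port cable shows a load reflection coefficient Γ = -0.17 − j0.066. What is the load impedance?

Z_L ≈ 35.2 − j4.81 Ω

Z_L = Z_0·(1 + Γ)/(1 − Γ) = 50·(0.83 − j0.066)/(1.17 + j0.066)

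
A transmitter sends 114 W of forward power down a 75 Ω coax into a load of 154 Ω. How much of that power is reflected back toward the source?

P_reflected ≈ 13.6 W

Γ = (154 − 75)/(154 + 75) = 0.345
|Γ|² = 0.119
P_refl = |Γ|²·P_inc = 13.6 W, P_del = (1 − |Γ|²)·P_inc = 100 W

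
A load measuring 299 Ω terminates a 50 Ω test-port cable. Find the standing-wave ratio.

VSWR ≈ 5.98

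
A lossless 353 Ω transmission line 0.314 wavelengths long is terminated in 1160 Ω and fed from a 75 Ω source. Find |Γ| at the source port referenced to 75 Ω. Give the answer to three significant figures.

|Γ| ≈ 0.594

βl = 2π × 0.314 = 113°
tan(βl) = -2.35
Z_in = Z_0·(Z_L + jZ_0·tanβl)/(Z_0 + jZ_L·tanβl) = 125 + j134 Ω
Γ_s = (Z_in − Z_s)/(Z_in + Z_s) = (49.8 + j134)/(200 + j134), |Γ_s| = 0.594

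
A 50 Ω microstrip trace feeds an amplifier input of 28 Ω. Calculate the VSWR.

For a purely resistive load, VSWR = R_L/Z_0 or Z_0/R_L (whichever > 1) = 50/28

VSWR ≈ 1.79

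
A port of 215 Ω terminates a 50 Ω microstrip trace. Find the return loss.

Γ = (215 − 50)/(215 + 50) = 0.623
RL = −20·log₁₀|Γ| = −20·log₁₀(0.623)

RL ≈ 4.12 dB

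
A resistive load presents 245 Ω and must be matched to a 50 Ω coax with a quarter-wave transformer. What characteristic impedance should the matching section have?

Z_qwt ≈ 111 Ω

Z_qwt = √(Z_0·R_L) = √(50 × 245) = √12250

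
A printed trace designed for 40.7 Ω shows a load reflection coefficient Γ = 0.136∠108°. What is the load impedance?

Z_L ≈ 36.2 + j9.55 Ω

Z_L = Z_0·(1 + Γ)/(1 − Γ) = 40.7·(0.958 + j0.129)/(1.04 − j0.129)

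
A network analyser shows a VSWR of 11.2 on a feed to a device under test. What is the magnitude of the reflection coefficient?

|Γ| = (S − 1)/(S + 1) = (11.2 − 1)/(11.2 + 1) = 10.2/12.2

|Γ| ≈ 0.836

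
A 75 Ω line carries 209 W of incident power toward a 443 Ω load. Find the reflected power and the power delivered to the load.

Γ = (443 − 75)/(443 + 75) = 0.71
|Γ|² = 0.505
P_refl = |Γ|²·P_inc = 105 W, P_del = (1 − |Γ|²)·P_inc = 104 W

P_reflected ≈ 105 W; P_delivered ≈ 104 W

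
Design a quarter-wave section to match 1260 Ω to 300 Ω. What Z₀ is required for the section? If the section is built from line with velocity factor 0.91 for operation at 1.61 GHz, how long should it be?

Z_qwt ≈ 615 Ω; length ≈ 4.24 cm

Z_qwt = √(Z_0·R_L) = √(300 × 1260) = √378000
λ = 0.91·c/f = 0.17 m, so l = λ/4 = 0.0424 m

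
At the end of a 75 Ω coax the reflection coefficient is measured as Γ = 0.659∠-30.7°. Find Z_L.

Z_L ≈ 141 − j168 Ω

Z_L = Z_0·(1 + Γ)/(1 − Γ) = 75·(1.57 − j0.336)/(0.433 + j0.336)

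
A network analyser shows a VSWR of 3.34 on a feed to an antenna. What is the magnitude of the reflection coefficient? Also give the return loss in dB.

|Γ| = (S − 1)/(S + 1) = (3.34 − 1)/(3.34 + 1) = 2.34/4.34
RL = −20·log₁₀|Γ| = −20·log₁₀(0.539)

|Γ| ≈ 0.539; return loss ≈ 5.37 dB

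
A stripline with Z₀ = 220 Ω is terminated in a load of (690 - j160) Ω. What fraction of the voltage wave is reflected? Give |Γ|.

Γ = (Z_L − Z_0)/(Z_L + Z_0) = (470 − j160)/(910 − j160)
|Γ| = 496/924

|Γ| ≈ 0.537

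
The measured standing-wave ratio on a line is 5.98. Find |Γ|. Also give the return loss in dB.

|Γ| ≈ 0.713; return loss ≈ 2.93 dB

|Γ| = (S − 1)/(S + 1) = (5.98 − 1)/(5.98 + 1) = 4.98/6.98
RL = −20·log₁₀|Γ| = −20·log₁₀(0.713)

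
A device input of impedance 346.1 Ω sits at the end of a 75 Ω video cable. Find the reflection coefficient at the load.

Γ = 0.644

Γ = (Z_L − Z_0)/(Z_L + Z_0) = (346.1 − 75)/(346.1 + 75) = 271.1/421.1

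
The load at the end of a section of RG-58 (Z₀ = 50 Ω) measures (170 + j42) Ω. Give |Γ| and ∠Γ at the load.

Γ = (Z_L − Z_0)/(Z_L + Z_0) = (120 + j42)/(220 + j42)
|Γ| = 127/224 = 0.568

Γ ≈ 0.568 ∠ 8.48°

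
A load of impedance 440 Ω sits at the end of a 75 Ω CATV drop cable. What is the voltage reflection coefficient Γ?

Γ = (Z_L − Z_0)/(Z_L + Z_0) = (440 − 75)/(440 + 75) = 365/515

Γ = 0.709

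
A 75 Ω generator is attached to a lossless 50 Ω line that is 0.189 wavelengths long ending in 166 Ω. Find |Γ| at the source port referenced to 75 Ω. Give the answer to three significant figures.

βl = 2π × 0.189 = 68°
tan(βl) = 2.48
Z_in = Z_0·(Z_L + jZ_0·tanβl)/(Z_0 + jZ_L·tanβl) = 17.3 − j18.1 Ω
Γ_s = (Z_in − Z_s)/(Z_in + Z_s) = (-57.7 − j18.1)/(92.3 − j18.1), |Γ_s| = 0.644

|Γ| ≈ 0.644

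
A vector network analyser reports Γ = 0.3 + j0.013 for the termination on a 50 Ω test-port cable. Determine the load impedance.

Z_L = Z_0·(1 + Γ)/(1 − Γ) = 50·(1.3 + j0.013)/(0.7 − j0.013)

Z_L ≈ 92.8 + j2.65 Ω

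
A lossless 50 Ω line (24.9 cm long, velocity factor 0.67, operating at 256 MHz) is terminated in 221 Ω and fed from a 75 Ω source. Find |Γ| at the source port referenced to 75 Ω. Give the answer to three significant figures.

λ = v/f = 0.67·c / 256 MHz = 0.785 m
βl = 2π·l/λ = 2π × 0.317 = 114°
tan(βl) = -2.23
Z_in = Z_0·(Z_L + jZ_0·tanβl)/(Z_0 + jZ_L·tanβl) = 13.5 + j21.1 Ω
Γ_s = (Z_in − Z_s)/(Z_in + Z_s) = (-61.5 + j21.1)/(88.5 + j21.1), |Γ_s| = 0.715

|Γ| ≈ 0.715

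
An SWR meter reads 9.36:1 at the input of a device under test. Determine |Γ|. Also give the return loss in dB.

|Γ| ≈ 0.807; return loss ≈ 1.86 dB

|Γ| = (S − 1)/(S + 1) = (9.36 − 1)/(9.36 + 1) = 8.36/10.4
RL = −20·log₁₀|Γ| = −20·log₁₀(0.807)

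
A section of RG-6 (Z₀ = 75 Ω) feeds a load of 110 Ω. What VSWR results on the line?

Γ = (110 − 75)/(110 + 75) = 0.189
VSWR = (1 + 0.189)/(1 − 0.189)

VSWR ≈ 1.47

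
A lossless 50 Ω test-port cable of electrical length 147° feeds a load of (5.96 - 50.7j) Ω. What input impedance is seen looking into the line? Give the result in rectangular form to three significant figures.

Z_in ≈ 69.1 − j228 Ω

tan(βl) = tan(147°) = -0.649
Z_in = Z_0·(Z_L + jZ_0·tanβl)/(Z_0 + jZ_L·tanβl)
     = 50·(5.96 − j83.2)/(17.1 − j3.87)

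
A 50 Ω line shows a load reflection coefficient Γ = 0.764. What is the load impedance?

Z_L = Z_0·(1 + Γ)/(1 − Γ) = 50·(1.76)/(0.236)

Z_L ≈ 374 Ω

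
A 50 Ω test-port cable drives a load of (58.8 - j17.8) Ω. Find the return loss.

RL ≈ 14.9 dB

Γ = (8.8 − j17.8)/(108.8 − j17.8), |Γ| = 0.18
RL = −20·log₁₀|Γ| = −20·log₁₀(0.18)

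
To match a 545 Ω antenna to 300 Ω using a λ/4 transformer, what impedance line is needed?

Z_qwt ≈ 404 Ω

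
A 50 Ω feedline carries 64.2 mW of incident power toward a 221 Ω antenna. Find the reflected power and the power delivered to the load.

Γ = (221 − 50)/(221 + 50) = 0.631
|Γ|² = 0.398
P_refl = |Γ|²·P_inc = 25.6 mW, P_del = (1 − |Γ|²)·P_inc = 38.6 mW

P_reflected ≈ 25.6 mW; P_delivered ≈ 38.6 mW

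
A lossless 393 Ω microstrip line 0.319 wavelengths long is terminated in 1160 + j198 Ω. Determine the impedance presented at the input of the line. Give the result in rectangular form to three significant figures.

Z_in ≈ 146 + j134 Ω

βl = 2π × 0.319 = 115°
tan(βl) = tan(115°) = -2.16
Z_in = Z_0·(Z_L + jZ_0·tanβl)/(Z_0 + jZ_L·tanβl)
     = 393·(1160 − j651)/(821 − j2510)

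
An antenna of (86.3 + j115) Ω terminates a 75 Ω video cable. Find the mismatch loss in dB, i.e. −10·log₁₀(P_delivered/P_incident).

Γ = (11.3 + j115)/(161.3 + j115), |Γ| = 0.583
|Γ|² = 0.34, so P_del/P_inc = 1 − |Γ|² = 0.66
ML = −10·log₁₀(1 − |Γ|²)

mismatch loss ≈ 1.81 dB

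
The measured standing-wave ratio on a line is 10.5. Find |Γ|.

|Γ| ≈ 0.826

|Γ| = (S − 1)/(S + 1) = (10.5 − 1)/(10.5 + 1) = 9.5/11.5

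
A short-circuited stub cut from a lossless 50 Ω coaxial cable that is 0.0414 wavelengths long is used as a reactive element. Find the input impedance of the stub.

Z_in ≈ +j13.3 Ω

βl = 2π × 0.0414 = 14.9°
tan(βl) = 0.266
For a short-circuited stub, Z_in = jZ_0·tan(βl)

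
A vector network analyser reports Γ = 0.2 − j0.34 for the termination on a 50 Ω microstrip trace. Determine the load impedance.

Z_L = Z_0·(1 + Γ)/(1 − Γ) = 50·(1.2 − j0.34)/(0.8 + j0.34)

Z_L ≈ 55.9 − j45 Ω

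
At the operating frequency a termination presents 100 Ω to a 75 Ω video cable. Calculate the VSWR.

For a purely resistive load, VSWR = R_L/Z_0 or Z_0/R_L (whichever > 1) = 100/75

VSWR ≈ 1.33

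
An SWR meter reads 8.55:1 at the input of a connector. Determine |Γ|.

|Γ| = (S − 1)/(S + 1) = (8.55 − 1)/(8.55 + 1) = 7.55/9.55

|Γ| ≈ 0.791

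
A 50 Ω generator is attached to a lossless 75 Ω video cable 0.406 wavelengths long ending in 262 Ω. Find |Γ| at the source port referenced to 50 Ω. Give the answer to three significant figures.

|Γ| ≈ 0.628

βl = 2π × 0.406 = 146°
tan(βl) = -0.67
Z_in = Z_0·(Z_L + jZ_0·tanβl)/(Z_0 + jZ_L·tanβl) = 58.6 + j86.9 Ω
Γ_s = (Z_in − Z_s)/(Z_in + Z_s) = (8.56 + j86.9)/(109 + j86.9), |Γ_s| = 0.628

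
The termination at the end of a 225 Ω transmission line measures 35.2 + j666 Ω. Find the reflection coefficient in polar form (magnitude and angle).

Γ = (Z_L − Z_0)/(Z_L + Z_0) = (-189.8 + j666)/(260.2 + j666)
|Γ| = 693/715 = 0.969

Γ ≈ 0.969 ∠ 37.2°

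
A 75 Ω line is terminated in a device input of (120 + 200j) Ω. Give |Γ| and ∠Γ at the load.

Γ ≈ 0.734 ∠ 31.6°

Γ = (Z_L − Z_0)/(Z_L + Z_0) = (45 + j200)/(195 + j200)
|Γ| = 205/279 = 0.734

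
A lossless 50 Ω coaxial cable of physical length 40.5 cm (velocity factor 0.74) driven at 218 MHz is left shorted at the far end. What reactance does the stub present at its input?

X_in ≈ -37.4 Ω (capacitive)

λ = v/f = 0.74·c / 218 MHz = 1.02 m
βl = 2π·l/λ = 2π × 0.398 = 143°
tan(βl) = -0.749
For a shorted stub, Z_in = jZ_0·tan(βl)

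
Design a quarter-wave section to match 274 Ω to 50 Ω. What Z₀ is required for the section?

Z_qwt ≈ 117 Ω

Z_qwt = √(Z_0·R_L) = √(50 × 274) = √13700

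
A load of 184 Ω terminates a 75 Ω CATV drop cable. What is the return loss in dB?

RL ≈ 7.52 dB

Γ = (184 − 75)/(184 + 75) = 0.421
RL = −20·log₁₀|Γ| = −20·log₁₀(0.421)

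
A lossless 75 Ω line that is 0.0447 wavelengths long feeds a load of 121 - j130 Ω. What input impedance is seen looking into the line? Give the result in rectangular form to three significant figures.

Z_in ≈ 53.1 − j88.7 Ω

βl = 2π × 0.0447 = 16.1°
tan(βl) = tan(16.1°) = 0.288
Z_in = Z_0·(Z_L + jZ_0·tanβl)/(Z_0 + jZ_L·tanβl)
     = 75·(121 − j108)/(113 + j34.9)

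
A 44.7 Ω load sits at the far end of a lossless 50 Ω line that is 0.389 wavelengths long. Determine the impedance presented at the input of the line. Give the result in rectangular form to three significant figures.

Z_in ≈ 48.7 − j5.39 Ω

βl = 2π × 0.389 = 140°
tan(βl) = tan(140°) = -0.838
Z_in = Z_0·(Z_L + jZ_0·tanβl)/(Z_0 + jZ_L·tanβl)
     = 50·(44.7 − j41.9)/(50 − j37.5)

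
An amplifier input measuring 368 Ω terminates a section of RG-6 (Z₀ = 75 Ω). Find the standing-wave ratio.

VSWR ≈ 4.91

Γ = (368 − 75)/(368 + 75) = 0.661
VSWR = (1 + 0.661)/(1 − 0.661)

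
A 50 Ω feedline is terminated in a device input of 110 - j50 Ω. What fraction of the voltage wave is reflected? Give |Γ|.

Γ = (Z_L − Z_0)/(Z_L + Z_0) = (60 − j50)/(160 − j50)
|Γ| = 78.1/168

|Γ| ≈ 0.466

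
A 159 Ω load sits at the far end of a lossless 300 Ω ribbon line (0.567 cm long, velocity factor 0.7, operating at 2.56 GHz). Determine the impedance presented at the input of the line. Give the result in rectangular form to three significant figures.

λ = v/f = 0.7·c / 2.56 GHz = 0.082 m
βl = 2π·l/λ = 2π × 0.0691 = 24.9°
tan(βl) = tan(24.9°) = 0.464
Z_in = Z_0·(Z_L + jZ_0·tanβl)/(Z_0 + jZ_L·tanβl)
     = 300·(159 + j139)/(300 + j73.7)

Z_in ≈ 182 + j94.4 Ω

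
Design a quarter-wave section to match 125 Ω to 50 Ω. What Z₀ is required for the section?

Z_qwt = √(Z_0·R_L) = √(50 × 125) = √6250

Z_qwt ≈ 79.1 Ω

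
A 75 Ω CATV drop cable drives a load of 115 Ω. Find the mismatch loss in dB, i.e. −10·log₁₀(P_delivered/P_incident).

Γ = (115 − 75)/(115 + 75) = 0.211
|Γ|² = 0.0443, so P_del/P_inc = 1 − |Γ|² = 0.956
ML = −10·log₁₀(1 − |Γ|²)

mismatch loss ≈ 0.197 dB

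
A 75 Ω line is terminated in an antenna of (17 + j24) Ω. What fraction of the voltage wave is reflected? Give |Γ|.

Γ = (Z_L − Z_0)/(Z_L + Z_0) = (-58 + j24)/(92 + j24)
|Γ| = 62.8/95.1

|Γ| ≈ 0.66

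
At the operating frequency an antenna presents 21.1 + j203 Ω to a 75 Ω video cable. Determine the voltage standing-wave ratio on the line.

VSWR ≈ 29.8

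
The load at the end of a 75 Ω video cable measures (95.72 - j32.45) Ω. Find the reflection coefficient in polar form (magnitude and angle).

Γ ≈ 0.222 ∠ -46.7°

Γ = (Z_L − Z_0)/(Z_L + Z_0) = (20.72 − j32.45)/(170.7 − j32.45)
|Γ| = 38.5/174 = 0.222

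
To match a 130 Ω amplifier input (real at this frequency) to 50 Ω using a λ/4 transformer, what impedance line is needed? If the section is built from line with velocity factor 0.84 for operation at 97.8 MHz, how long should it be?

Z_qwt ≈ 80.6 Ω; length ≈ 64.4 cm

Z_qwt = √(Z_0·R_L) = √(50 × 130) = √6500
λ = 0.84·c/f = 2.58 m, so l = λ/4 = 0.644 m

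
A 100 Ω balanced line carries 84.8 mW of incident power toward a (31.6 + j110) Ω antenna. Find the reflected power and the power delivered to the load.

|Γ| = |(-68.4 + j110)/(131.6 + j110)| = 0.755
|Γ|² = 0.57
P_refl = |Γ|²·P_inc = 48.4 mW, P_del = (1 − |Γ|²)·P_inc = 36.4 mW

P_reflected ≈ 48.4 mW; P_delivered ≈ 36.4 mW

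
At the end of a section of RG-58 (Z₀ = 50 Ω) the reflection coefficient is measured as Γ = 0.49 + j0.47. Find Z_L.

Z_L ≈ 56 + j97.7 Ω

Z_L = Z_0·(1 + Γ)/(1 − Γ) = 50·(1.49 + j0.47)/(0.51 − j0.47)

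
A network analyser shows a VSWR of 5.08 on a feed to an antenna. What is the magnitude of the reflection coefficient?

|Γ| ≈ 0.671

|Γ| = (S − 1)/(S + 1) = (5.08 − 1)/(5.08 + 1) = 4.08/6.08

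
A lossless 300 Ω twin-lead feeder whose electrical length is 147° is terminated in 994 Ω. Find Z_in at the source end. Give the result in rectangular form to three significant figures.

Z_in ≈ 251 + j345 Ω

tan(βl) = tan(147°) = -0.649
Z_in = Z_0·(Z_L + jZ_0·tanβl)/(Z_0 + jZ_L·tanβl)
     = 300·(994 − j195)/(300 − j646)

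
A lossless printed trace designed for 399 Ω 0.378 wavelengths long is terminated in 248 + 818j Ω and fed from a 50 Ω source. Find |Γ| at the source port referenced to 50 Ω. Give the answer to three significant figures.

βl = 2π × 0.378 = 136°
tan(βl) = -0.963
Z_in = Z_0·(Z_L + jZ_0·tanβl)/(Z_0 + jZ_L·tanβl) = 51.9 + j156 Ω
Γ_s = (Z_in − Z_s)/(Z_in + Z_s) = (1.93 + j156)/(102 + j156), |Γ_s| = 0.838

|Γ| ≈ 0.838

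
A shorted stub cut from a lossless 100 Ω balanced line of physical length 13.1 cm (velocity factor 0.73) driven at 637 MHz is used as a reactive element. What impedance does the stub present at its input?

Z_in ≈ −j92.7 Ω

λ = v/f = 0.73·c / 637 MHz = 0.344 m
βl = 2π·l/λ = 2π × 0.381 = 137°
tan(βl) = -0.927
For a shorted stub, Z_in = jZ_0·tan(βl)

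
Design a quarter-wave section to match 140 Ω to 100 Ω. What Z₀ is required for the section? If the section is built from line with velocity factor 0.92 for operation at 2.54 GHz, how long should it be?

Z_qwt ≈ 118 Ω; length ≈ 2.72 cm

Z_qwt = √(Z_0·R_L) = √(100 × 140) = √14000
λ = 0.92·c/f = 0.109 m, so l = λ/4 = 0.0272 m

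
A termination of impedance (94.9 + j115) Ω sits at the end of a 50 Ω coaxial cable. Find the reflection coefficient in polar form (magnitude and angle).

Γ ≈ 0.667 ∠ 30.2°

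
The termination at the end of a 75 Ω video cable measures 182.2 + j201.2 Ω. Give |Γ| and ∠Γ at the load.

Γ ≈ 0.698 ∠ 23.9°

Γ = (Z_L − Z_0)/(Z_L + Z_0) = (107.2 + j201.2)/(257.2 + j201.2)
|Γ| = 228/327 = 0.698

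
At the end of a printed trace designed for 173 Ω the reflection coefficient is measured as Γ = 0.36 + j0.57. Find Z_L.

Z_L ≈ 128 + j269 Ω

Z_L = Z_0·(1 + Γ)/(1 − Γ) = 173·(1.36 + j0.57)/(0.64 − j0.57)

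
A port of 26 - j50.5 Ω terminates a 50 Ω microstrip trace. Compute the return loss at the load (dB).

RL ≈ 4.25 dB

Γ = (-24 − j50.5)/(76 − j50.5), |Γ| = 0.613
RL = −20·log₁₀|Γ| = −20·log₁₀(0.613)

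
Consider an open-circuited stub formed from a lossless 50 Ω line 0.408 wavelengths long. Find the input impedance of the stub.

βl = 2π × 0.408 = 147°
tan(βl) = -0.652
For an open-circuited stub, Z_in = −jZ_0·cot(βl) = −jZ_0/tan(βl)

Z_in ≈ +j76.6 Ω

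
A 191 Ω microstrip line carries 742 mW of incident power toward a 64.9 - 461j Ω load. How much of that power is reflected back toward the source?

P_reflected ≈ 610 mW

|Γ| = |(-126.1 − j461)/(255.9 − j461)| = 0.906
|Γ|² = 0.822
P_refl = |Γ|²·P_inc = 610 mW, P_del = (1 − |Γ|²)·P_inc = 132 mW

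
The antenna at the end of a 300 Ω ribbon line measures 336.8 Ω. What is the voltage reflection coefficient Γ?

Γ = (Z_L − Z_0)/(Z_L + Z_0) = (336.8 − 300)/(336.8 + 300) = 36.8/636.8

Γ = 0.0578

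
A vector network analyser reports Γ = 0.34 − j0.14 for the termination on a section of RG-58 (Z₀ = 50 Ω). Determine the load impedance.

Z_L = Z_0·(1 + Γ)/(1 − Γ) = 50·(1.34 − j0.14)/(0.66 + j0.14)

Z_L ≈ 95 − j30.8 Ω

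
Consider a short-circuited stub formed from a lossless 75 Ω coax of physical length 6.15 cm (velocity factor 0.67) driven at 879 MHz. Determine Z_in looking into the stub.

λ = v/f = 0.67·c / 879 MHz = 0.229 m
βl = 2π·l/λ = 2π × 0.269 = 96.8°
tan(βl) = -8.36
For a short-circuited stub, Z_in = jZ_0·tan(βl)

Z_in ≈ −j627 Ω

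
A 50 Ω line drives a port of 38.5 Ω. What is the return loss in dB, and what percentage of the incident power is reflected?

Γ = (38.5 − 50)/(38.5 + 50) = -0.13
RL = −20·log₁₀(0.13) = 17.7 dB
P_refl/P_inc = |Γ|² = 0.0169

RL ≈ 17.7 dB; 1.69% of incident power reflected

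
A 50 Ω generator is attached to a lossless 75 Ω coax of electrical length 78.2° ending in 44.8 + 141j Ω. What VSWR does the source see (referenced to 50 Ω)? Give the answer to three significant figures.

VSWR ≈ 7.95

tan(βl) = 4.79
Z_in = Z_0·(Z_L + jZ_0·tanβl)/(Z_0 + jZ_L·tanβl) = 14.8 − j57.2 Ω
Γ_s = (Z_in − Z_s)/(Z_in + Z_s) = (-35.2 − j57.2)/(64.8 − j57.2), |Γ_s| = 0.776
VSWR = (1 + |Γ_s|)/(1 − |Γ_s|)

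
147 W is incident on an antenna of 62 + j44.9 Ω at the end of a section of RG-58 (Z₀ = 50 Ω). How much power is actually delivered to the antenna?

|Γ| = |(12 + j44.9)/(112 + j44.9)| = 0.385
|Γ|² = 0.148
P_refl = |Γ|²·P_inc = 21.8 W, P_del = (1 − |Γ|²)·P_inc = 125 W

P_delivered ≈ 125 W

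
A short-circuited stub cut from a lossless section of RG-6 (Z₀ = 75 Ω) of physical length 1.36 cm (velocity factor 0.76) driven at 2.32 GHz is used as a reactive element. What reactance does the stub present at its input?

λ = v/f = 0.76·c / 2.32 GHz = 0.0983 m
βl = 2π·l/λ = 2π × 0.138 = 49.8°
tan(βl) = 1.18
For a short-circuited stub, Z_in = jZ_0·tan(βl)

X_in ≈ 88.8 Ω (inductive)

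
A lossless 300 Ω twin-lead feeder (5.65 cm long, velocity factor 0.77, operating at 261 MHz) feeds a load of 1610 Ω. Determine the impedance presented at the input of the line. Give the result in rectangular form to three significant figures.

λ = v/f = 0.77·c / 261 MHz = 0.885 m
βl = 2π·l/λ = 2π × 0.0638 = 23°
tan(βl) = tan(23°) = 0.424
Z_in = Z_0·(Z_L + jZ_0·tanβl)/(Z_0 + jZ_L·tanβl)
     = 300·(1610 + j127)/(300 + j683)

Z_in ≈ 307 − j572 Ω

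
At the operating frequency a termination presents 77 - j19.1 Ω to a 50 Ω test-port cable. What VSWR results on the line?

VSWR ≈ 1.69

Γ = (Z_L − Z_0)/(Z_L + Z_0) = (27 − j19.1)/(127 − j19.1)
|Γ| = 33.1/128 = 0.258
VSWR = (1 + |Γ|)/(1 − |Γ|) = 1.26/0.742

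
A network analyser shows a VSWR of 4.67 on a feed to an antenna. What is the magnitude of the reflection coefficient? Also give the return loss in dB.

|Γ| = (S − 1)/(S + 1) = (4.67 − 1)/(4.67 + 1) = 3.67/5.67
RL = −20·log₁₀|Γ| = −20·log₁₀(0.647)

|Γ| ≈ 0.647; return loss ≈ 3.78 dB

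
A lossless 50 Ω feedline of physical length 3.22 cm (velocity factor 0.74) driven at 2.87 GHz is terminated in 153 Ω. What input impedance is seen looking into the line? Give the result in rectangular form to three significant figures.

Z_in ≈ 49.2 + j58.4 Ω

λ = v/f = 0.74·c / 2.87 GHz = 0.0774 m
βl = 2π·l/λ = 2π × 0.416 = 150°
tan(βl) = tan(150°) = -0.581
Z_in = Z_0·(Z_L + jZ_0·tanβl)/(Z_0 + jZ_L·tanβl)
     = 50·(153 − j29)/(50 − j88.8)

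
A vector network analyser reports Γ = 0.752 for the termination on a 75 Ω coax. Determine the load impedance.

Z_L = Z_0·(1 + Γ)/(1 − Γ) = 75·(1.75)/(0.248)

Z_L ≈ 530 Ω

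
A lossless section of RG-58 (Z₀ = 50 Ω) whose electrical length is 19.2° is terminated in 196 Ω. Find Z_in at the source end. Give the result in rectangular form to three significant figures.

tan(βl) = tan(19.2°) = 0.348
Z_in = Z_0·(Z_L + jZ_0·tanβl)/(Z_0 + jZ_L·tanβl)
     = 50·(196 + j17.4)/(50 + j68.3)

Z_in ≈ 76.7 − j87.4 Ω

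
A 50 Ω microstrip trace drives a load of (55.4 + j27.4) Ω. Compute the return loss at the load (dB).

Γ = (5.4 + j27.4)/(105.4 + j27.4), |Γ| = 0.256
RL = −20·log₁₀|Γ| = −20·log₁₀(0.256)

RL ≈ 11.8 dB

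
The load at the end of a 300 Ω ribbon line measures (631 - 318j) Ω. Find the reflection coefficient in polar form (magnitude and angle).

Γ = (Z_L − Z_0)/(Z_L + Z_0) = (331 − j318)/(931 − j318)
|Γ| = 459/984 = 0.467

Γ ≈ 0.467 ∠ -25°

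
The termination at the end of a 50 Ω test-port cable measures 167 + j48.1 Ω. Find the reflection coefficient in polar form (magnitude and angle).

Γ = (Z_L − Z_0)/(Z_L + Z_0) = (117 + j48.1)/(217 + j48.1)
|Γ| = 127/222 = 0.569

Γ ≈ 0.569 ∠ 9.85°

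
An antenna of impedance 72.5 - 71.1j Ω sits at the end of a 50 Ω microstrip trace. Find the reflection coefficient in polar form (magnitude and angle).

Γ ≈ 0.527 ∠ -42.3°

Γ = (Z_L − Z_0)/(Z_L + Z_0) = (22.5 − j71.1)/(122.5 − j71.1)
|Γ| = 74.6/142 = 0.527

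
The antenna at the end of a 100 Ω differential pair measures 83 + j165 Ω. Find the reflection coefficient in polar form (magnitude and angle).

Γ ≈ 0.673 ∠ 53.8°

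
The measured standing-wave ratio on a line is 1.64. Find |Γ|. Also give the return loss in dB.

|Γ| = (S − 1)/(S + 1) = (1.64 − 1)/(1.64 + 1) = 0.64/2.64
RL = −20·log₁₀|Γ| = −20·log₁₀(0.242)

|Γ| ≈ 0.242; return loss ≈ 12.3 dB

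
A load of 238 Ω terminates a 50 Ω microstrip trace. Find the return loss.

RL ≈ 3.7 dB

Γ = (238 − 50)/(238 + 50) = 0.653
RL = −20·log₁₀|Γ| = −20·log₁₀(0.653)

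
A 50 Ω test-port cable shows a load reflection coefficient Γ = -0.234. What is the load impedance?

Z_L ≈ 31 Ω

Z_L = Z_0·(1 + Γ)/(1 − Γ) = 50·(0.766)/(1.23)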